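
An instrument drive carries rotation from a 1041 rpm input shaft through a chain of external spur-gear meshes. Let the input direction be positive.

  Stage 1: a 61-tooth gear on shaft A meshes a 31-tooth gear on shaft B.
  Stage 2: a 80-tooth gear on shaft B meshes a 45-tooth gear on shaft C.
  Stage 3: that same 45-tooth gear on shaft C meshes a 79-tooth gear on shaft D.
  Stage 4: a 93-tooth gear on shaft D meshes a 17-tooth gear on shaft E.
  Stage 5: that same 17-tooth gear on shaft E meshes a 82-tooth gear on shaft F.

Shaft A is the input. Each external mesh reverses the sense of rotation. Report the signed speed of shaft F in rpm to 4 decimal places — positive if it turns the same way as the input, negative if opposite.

Stage 1 [61T→31T]: ω = 1041.0000×61/31 = 2048.4194 rpm, dir flips to −; running = −2048.4194
Stage 2 [80T→45T]: ω = 2048.4194×80/45 = 3641.6344 rpm, dir flips to +; running = +3641.6344
Stage 3 [45T→79T]: ω = 3641.6344×45/79 = 2074.3487 rpm, dir flips to −; running = −2074.3487
Stage 4 [93T→17T]: ω = 2074.3487×93/17 = 11347.9077 rpm, dir flips to +; running = +11347.9077
Stage 5 [17T→82T]: ω = 11347.9077×17/82 = 2352.6150 rpm, dir flips to −; running = −2352.6150

-2352.6150 rpm (opposite to input, |ω| = 2352.6150 rpm)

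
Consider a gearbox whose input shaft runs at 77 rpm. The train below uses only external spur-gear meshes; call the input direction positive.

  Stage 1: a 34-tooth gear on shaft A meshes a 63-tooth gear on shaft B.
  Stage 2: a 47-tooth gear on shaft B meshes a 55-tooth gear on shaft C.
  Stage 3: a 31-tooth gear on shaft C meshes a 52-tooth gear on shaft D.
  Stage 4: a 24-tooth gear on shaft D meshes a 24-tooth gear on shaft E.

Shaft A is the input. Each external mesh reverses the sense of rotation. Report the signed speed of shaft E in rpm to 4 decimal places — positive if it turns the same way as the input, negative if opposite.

Stage 1 [34T→63T]: ω = 77.0000×34/63 = 41.5556 rpm, dir flips to −; running = −41.5556
Stage 2 [47T→55T]: ω = 41.5556×47/55 = 35.5111 rpm, dir flips to +; running = +35.5111
Stage 3 [31T→52T]: ω = 35.5111×31/52 = 21.1701 rpm, dir flips to −; running = −21.1701
Stage 4 [24T→24T]: ω = 21.1701×24/24 = 21.1701 rpm, dir flips to +; running = +21.1701

+21.1701 rpm (same as input, |ω| = 21.1701 rpm)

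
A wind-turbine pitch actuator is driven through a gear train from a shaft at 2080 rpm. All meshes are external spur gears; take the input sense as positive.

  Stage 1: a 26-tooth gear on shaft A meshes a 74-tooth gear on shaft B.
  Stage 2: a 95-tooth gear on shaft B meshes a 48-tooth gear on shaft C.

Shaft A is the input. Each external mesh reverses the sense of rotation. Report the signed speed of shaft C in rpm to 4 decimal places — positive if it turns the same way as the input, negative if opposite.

+1446.3964 rpm (same as input, |ω| = 1446.3964 rpm)

Stage 1 [26T→74T]: ω = 2080.0000×26/74 = 730.8108 rpm, dir flips to −; running = −730.8108
Stage 2 [95T→48T]: ω = 730.8108×95/48 = 1446.3964 rpm, dir flips to +; running = +1446.3964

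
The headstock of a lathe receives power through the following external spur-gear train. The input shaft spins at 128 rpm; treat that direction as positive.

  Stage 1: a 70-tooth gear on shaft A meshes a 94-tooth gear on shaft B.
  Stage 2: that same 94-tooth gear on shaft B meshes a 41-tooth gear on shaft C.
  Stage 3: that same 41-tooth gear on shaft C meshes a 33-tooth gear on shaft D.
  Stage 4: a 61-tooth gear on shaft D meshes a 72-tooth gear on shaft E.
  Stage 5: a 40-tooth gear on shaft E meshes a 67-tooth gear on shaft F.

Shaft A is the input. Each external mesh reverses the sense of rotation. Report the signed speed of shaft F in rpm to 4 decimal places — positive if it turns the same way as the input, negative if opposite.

-137.3335 rpm (opposite to input, |ω| = 137.3335 rpm)

Stage 1 [70T→94T]: ω = 128.0000×70/94 = 95.3191 rpm, dir flips to −; running = −95.3191
Stage 2 [94T→41T]: ω = 95.3191×94/41 = 218.5366 rpm, dir flips to +; running = +218.5366
Stage 3 [41T→33T]: ω = 218.5366×41/33 = 271.5152 rpm, dir flips to −; running = −271.5152
Stage 4 [61T→72T]: ω = 271.5152×61/72 = 230.0337 rpm, dir flips to +; running = +230.0337
Stage 5 [40T→67T]: ω = 230.0337×40/67 = 137.3335 rpm, dir flips to −; running = −137.3335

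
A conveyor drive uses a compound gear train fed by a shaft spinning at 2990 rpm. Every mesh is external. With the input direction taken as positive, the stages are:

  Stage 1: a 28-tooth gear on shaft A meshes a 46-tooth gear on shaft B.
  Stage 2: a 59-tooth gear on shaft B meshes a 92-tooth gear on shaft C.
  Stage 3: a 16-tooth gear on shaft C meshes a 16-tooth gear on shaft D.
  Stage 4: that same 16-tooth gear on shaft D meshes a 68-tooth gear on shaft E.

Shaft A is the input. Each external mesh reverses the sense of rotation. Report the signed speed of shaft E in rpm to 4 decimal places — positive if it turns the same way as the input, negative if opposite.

Stage 1 [28T→46T]: ω = 2990.0000×28/46 = 1820.0000 rpm, dir flips to −; running = −1820.0000
Stage 2 [59T→92T]: ω = 1820.0000×59/92 = 1167.1739 rpm, dir flips to +; running = +1167.1739
Stage 3 [16T→16T]: ω = 1167.1739×16/16 = 1167.1739 rpm, dir flips to −; running = −1167.1739
Stage 4 [16T→68T]: ω = 1167.1739×16/68 = 274.6292 rpm, dir flips to +; running = +274.6292

+274.6292 rpm (same as input, |ω| = 274.6292 rpm)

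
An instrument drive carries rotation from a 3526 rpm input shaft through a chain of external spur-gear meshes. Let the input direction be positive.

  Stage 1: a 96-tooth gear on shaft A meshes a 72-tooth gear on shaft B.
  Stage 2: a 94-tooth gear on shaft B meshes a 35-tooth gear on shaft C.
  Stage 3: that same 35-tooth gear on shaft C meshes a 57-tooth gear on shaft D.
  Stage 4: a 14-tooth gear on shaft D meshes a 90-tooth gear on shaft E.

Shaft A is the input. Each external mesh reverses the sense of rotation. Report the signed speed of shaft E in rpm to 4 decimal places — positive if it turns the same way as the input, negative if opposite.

+1206.0340 rpm (same as input, |ω| = 1206.0340 rpm)

Stage 1 [96T→72T]: ω = 3526.0000×96/72 = 4701.3333 rpm, dir flips to −; running = −4701.3333
Stage 2 [94T→35T]: ω = 4701.3333×94/35 = 12626.4381 rpm, dir flips to +; running = +12626.4381
Stage 3 [35T→57T]: ω = 12626.4381×35/57 = 7753.0760 rpm, dir flips to −; running = −7753.0760
Stage 4 [14T→90T]: ω = 7753.0760×14/90 = 1206.0340 rpm, dir flips to +; running = +1206.0340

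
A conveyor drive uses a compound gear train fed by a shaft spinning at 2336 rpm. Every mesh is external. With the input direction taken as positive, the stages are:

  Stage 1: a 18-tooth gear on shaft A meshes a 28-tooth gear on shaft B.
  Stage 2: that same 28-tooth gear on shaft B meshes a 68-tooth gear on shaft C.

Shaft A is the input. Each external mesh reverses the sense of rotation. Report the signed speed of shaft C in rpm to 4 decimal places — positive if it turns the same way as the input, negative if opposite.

+618.3529 rpm (same as input, |ω| = 618.3529 rpm)

Stage 1 [18T→28T]: ω = 2336.0000×18/28 = 1501.7143 rpm, dir flips to −; running = −1501.7143
Stage 2 [28T→68T]: ω = 1501.7143×28/68 = 618.3529 rpm, dir flips to +; running = +618.3529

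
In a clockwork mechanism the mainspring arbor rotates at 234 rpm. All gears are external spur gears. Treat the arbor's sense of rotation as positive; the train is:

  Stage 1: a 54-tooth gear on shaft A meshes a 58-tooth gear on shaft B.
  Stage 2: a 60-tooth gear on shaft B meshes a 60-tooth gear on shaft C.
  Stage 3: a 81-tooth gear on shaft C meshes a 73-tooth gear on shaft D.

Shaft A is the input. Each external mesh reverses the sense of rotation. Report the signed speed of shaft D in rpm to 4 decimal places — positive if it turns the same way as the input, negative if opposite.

-241.7374 rpm (opposite to input, |ω| = 241.7374 rpm)

Stage 1 [54T→58T]: ω = 234.0000×54/58 = 217.8621 rpm, dir flips to −; running = −217.8621
Stage 2 [60T→60T]: ω = 217.8621×60/60 = 217.8621 rpm, dir flips to +; running = +217.8621
Stage 3 [81T→73T]: ω = 217.8621×81/73 = 241.7374 rpm, dir flips to −; running = −241.7374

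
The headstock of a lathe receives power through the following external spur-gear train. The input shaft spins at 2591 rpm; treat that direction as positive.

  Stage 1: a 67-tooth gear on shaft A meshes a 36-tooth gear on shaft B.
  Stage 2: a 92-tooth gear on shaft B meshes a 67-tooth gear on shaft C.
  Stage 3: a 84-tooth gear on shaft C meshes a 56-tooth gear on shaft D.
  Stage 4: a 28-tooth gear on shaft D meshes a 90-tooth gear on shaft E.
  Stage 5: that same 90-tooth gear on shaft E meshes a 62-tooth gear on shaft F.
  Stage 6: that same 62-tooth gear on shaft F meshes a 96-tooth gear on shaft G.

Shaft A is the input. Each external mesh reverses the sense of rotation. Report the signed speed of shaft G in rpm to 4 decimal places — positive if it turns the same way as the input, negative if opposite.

Stage 1 [67T→36T]: ω = 2591.0000×67/36 = 4822.1389 rpm, dir flips to −; running = −4822.1389
Stage 2 [92T→67T]: ω = 4822.1389×92/67 = 6621.4444 rpm, dir flips to +; running = +6621.4444
Stage 3 [84T→56T]: ω = 6621.4444×84/56 = 9932.1667 rpm, dir flips to −; running = −9932.1667
Stage 4 [28T→90T]: ω = 9932.1667×28/90 = 3090.0074 rpm, dir flips to +; running = +3090.0074
Stage 5 [90T→62T]: ω = 3090.0074×90/62 = 4485.4946 rpm, dir flips to −; running = −4485.4946
Stage 6 [62T→96T]: ω = 4485.4946×62/96 = 2896.8819 rpm, dir flips to +; running = +2896.8819

+2896.8819 rpm (same as input, |ω| = 2896.8819 rpm)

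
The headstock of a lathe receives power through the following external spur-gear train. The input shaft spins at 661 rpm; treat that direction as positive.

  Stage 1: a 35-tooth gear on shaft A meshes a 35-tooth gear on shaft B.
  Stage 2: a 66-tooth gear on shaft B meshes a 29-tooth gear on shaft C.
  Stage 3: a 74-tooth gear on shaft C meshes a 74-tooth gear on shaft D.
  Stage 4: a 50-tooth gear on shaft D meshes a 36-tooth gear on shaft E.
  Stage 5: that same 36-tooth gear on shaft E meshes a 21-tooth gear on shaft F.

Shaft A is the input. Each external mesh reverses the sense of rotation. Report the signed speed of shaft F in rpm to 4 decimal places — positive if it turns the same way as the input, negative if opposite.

Stage 1 [35T→35T]: ω = 661.0000×35/35 = 661.0000 rpm, dir flips to −; running = −661.0000
Stage 2 [66T→29T]: ω = 661.0000×66/29 = 1504.3448 rpm, dir flips to +; running = +1504.3448
Stage 3 [74T→74T]: ω = 1504.3448×74/74 = 1504.3448 rpm, dir flips to −; running = −1504.3448
Stage 4 [50T→36T]: ω = 1504.3448×50/36 = 2089.3678 rpm, dir flips to +; running = +2089.3678
Stage 5 [36T→21T]: ω = 2089.3678×36/21 = 3581.7734 rpm, dir flips to −; running = −3581.7734

-3581.7734 rpm (opposite to input, |ω| = 3581.7734 rpm)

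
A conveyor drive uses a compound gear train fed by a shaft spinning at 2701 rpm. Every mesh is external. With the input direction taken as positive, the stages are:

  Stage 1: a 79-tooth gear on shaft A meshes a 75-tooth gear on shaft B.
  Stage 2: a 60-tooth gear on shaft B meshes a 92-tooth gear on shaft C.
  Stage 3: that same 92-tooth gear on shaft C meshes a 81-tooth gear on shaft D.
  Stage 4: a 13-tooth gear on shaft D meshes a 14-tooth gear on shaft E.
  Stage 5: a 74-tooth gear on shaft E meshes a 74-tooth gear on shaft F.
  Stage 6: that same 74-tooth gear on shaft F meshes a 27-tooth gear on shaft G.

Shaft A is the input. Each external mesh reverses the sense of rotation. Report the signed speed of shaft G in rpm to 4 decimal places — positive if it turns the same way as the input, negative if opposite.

Stage 1 [79T→75T]: ω = 2701.0000×79/75 = 2845.0533 rpm, dir flips to −; running = −2845.0533
Stage 2 [60T→92T]: ω = 2845.0533×60/92 = 1855.4696 rpm, dir flips to +; running = +1855.4696
Stage 3 [92T→81T]: ω = 1855.4696×92/81 = 2107.4469 rpm, dir flips to −; running = −2107.4469
Stage 4 [13T→14T]: ω = 2107.4469×13/14 = 1956.9150 rpm, dir flips to +; running = +1956.9150
Stage 5 [74T→74T]: ω = 1956.9150×74/74 = 1956.9150 rpm, dir flips to −; running = −1956.9150
Stage 6 [74T→27T]: ω = 1956.9150×74/27 = 5363.3966 rpm, dir flips to +; running = +5363.3966

+5363.3966 rpm (same as input, |ω| = 5363.3966 rpm)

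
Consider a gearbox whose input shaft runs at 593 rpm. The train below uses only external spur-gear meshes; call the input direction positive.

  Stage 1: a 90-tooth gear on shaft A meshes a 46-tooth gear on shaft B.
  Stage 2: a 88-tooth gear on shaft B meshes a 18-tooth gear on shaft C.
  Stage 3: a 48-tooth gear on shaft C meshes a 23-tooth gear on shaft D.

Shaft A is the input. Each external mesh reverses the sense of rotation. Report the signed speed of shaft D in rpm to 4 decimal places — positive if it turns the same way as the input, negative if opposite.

Stage 1 [90T→46T]: ω = 593.0000×90/46 = 1160.2174 rpm, dir flips to −; running = −1160.2174
Stage 2 [88T→18T]: ω = 1160.2174×88/18 = 5672.1739 rpm, dir flips to +; running = +5672.1739
Stage 3 [48T→23T]: ω = 5672.1739×48/23 = 11837.5803 rpm, dir flips to −; running = −11837.5803

-11837.5803 rpm (opposite to input, |ω| = 11837.5803 rpm)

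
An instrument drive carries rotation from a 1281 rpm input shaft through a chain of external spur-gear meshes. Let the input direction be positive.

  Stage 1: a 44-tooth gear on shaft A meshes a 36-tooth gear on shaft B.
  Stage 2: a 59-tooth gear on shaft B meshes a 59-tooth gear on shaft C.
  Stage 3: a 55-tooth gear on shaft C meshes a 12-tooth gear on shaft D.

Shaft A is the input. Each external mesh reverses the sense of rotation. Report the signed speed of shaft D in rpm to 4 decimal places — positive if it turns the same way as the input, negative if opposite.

-7175.9722 rpm (opposite to input, |ω| = 7175.9722 rpm)

Stage 1 [44T→36T]: ω = 1281.0000×44/36 = 1565.6667 rpm, dir flips to −; running = −1565.6667
Stage 2 [59T→59T]: ω = 1565.6667×59/59 = 1565.6667 rpm, dir flips to +; running = +1565.6667
Stage 3 [55T→12T]: ω = 1565.6667×55/12 = 7175.9722 rpm, dir flips to −; running = −7175.9722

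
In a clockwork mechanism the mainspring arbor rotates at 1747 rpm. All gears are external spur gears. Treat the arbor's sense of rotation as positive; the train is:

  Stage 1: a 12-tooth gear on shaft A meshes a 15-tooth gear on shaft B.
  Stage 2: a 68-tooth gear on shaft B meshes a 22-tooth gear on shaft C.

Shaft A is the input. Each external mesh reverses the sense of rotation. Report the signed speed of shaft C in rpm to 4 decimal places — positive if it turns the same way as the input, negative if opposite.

Stage 1 [12T→15T]: ω = 1747.0000×12/15 = 1397.6000 rpm, dir flips to −; running = −1397.6000
Stage 2 [68T→22T]: ω = 1397.6000×68/22 = 4319.8545 rpm, dir flips to +; running = +4319.8545

+4319.8545 rpm (same as input, |ω| = 4319.8545 rpm)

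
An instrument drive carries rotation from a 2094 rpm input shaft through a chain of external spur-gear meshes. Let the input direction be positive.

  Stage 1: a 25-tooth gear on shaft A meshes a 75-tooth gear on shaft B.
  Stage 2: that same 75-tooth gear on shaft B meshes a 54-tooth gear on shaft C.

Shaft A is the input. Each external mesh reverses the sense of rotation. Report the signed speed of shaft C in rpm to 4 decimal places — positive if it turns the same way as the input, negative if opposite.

+969.4444 rpm (same as input, |ω| = 969.4444 rpm)

Stage 1 [25T→75T]: ω = 2094.0000×25/75 = 698.0000 rpm, dir flips to −; running = −698.0000
Stage 2 [75T→54T]: ω = 698.0000×75/54 = 969.4444 rpm, dir flips to +; running = +969.4444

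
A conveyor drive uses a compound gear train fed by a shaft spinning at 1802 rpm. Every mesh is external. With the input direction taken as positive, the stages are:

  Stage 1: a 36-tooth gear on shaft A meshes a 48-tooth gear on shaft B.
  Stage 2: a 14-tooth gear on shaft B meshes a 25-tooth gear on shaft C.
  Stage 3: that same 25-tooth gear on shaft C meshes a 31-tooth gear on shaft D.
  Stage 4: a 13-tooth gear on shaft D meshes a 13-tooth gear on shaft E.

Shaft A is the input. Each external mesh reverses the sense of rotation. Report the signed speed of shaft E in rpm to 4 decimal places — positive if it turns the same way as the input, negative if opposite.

+610.3548 rpm (same as input, |ω| = 610.3548 rpm)

Stage 1 [36T→48T]: ω = 1802.0000×36/48 = 1351.5000 rpm, dir flips to −; running = −1351.5000
Stage 2 [14T→25T]: ω = 1351.5000×14/25 = 756.8400 rpm, dir flips to +; running = +756.8400
Stage 3 [25T→31T]: ω = 756.8400×25/31 = 610.3548 rpm, dir flips to −; running = −610.3548
Stage 4 [13T→13T]: ω = 610.3548×13/13 = 610.3548 rpm, dir flips to +; running = +610.3548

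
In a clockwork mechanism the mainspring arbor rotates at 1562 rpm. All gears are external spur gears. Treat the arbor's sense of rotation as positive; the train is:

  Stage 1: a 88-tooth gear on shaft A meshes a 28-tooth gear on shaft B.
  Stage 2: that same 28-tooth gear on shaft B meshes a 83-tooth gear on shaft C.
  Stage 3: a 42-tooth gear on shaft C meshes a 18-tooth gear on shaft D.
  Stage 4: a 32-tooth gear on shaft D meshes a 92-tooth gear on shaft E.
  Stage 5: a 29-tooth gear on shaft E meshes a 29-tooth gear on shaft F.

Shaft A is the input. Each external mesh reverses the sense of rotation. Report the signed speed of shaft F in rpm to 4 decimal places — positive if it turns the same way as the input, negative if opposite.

Stage 1 [88T→28T]: ω = 1562.0000×88/28 = 4909.1429 rpm, dir flips to −; running = −4909.1429
Stage 2 [28T→83T]: ω = 4909.1429×28/83 = 1656.0964 rpm, dir flips to +; running = +1656.0964
Stage 3 [42T→18T]: ω = 1656.0964×42/18 = 3864.2249 rpm, dir flips to −; running = −3864.2249
Stage 4 [32T→92T]: ω = 3864.2249×32/92 = 1344.0782 rpm, dir flips to +; running = +1344.0782
Stage 5 [29T→29T]: ω = 1344.0782×29/29 = 1344.0782 rpm, dir flips to −; running = −1344.0782

-1344.0782 rpm (opposite to input, |ω| = 1344.0782 rpm)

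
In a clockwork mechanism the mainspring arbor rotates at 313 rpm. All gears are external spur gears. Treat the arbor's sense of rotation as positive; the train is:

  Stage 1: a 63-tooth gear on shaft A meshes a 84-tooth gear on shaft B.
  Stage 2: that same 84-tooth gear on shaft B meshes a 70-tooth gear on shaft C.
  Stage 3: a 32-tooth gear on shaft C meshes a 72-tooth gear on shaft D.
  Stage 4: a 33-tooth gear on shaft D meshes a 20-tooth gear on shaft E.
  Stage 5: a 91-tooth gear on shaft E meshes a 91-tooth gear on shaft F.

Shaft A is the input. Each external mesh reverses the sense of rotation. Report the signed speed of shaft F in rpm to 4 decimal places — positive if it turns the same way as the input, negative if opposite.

Stage 1 [63T→84T]: ω = 313.0000×63/84 = 234.7500 rpm, dir flips to −; running = −234.7500
Stage 2 [84T→70T]: ω = 234.7500×84/70 = 281.7000 rpm, dir flips to +; running = +281.7000
Stage 3 [32T→72T]: ω = 281.7000×32/72 = 125.2000 rpm, dir flips to −; running = −125.2000
Stage 4 [33T→20T]: ω = 125.2000×33/20 = 206.5800 rpm, dir flips to +; running = +206.5800
Stage 5 [91T→91T]: ω = 206.5800×91/91 = 206.5800 rpm, dir flips to −; running = −206.5800

-206.5800 rpm (opposite to input, |ω| = 206.5800 rpm)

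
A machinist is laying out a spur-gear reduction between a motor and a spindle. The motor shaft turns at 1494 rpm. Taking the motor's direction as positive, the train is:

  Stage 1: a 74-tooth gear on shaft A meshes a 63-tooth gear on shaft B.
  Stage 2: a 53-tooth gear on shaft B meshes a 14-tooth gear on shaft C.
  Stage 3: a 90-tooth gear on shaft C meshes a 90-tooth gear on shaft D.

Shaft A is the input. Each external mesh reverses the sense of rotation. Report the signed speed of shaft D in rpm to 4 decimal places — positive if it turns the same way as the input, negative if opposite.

-6643.3878 rpm (opposite to input, |ω| = 6643.3878 rpm)

Stage 1 [74T→63T]: ω = 1494.0000×74/63 = 1754.8571 rpm, dir flips to −; running = −1754.8571
Stage 2 [53T→14T]: ω = 1754.8571×53/14 = 6643.3878 rpm, dir flips to +; running = +6643.3878
Stage 3 [90T→90T]: ω = 6643.3878×90/90 = 6643.3878 rpm, dir flips to −; running = −6643.3878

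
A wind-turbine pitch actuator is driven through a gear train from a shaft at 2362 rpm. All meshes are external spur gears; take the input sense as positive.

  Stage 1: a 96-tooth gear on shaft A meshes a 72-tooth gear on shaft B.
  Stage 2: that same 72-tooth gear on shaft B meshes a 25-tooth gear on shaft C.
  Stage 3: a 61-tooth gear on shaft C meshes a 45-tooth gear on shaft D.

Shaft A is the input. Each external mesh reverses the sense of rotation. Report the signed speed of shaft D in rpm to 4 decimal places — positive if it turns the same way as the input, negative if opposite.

Stage 1 [96T→72T]: ω = 2362.0000×96/72 = 3149.3333 rpm, dir flips to −; running = −3149.3333
Stage 2 [72T→25T]: ω = 3149.3333×72/25 = 9070.0800 rpm, dir flips to +; running = +9070.0800
Stage 3 [61T→45T]: ω = 9070.0800×61/45 = 12294.9973 rpm, dir flips to −; running = −12294.9973

-12294.9973 rpm (opposite to input, |ω| = 12294.9973 rpm)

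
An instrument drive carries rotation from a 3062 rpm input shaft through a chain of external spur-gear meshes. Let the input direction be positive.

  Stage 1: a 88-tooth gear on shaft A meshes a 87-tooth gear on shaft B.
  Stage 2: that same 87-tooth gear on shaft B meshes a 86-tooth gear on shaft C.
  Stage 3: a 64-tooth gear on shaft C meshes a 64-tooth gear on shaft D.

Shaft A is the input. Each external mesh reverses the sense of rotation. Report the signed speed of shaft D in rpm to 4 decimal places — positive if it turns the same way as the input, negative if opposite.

-3133.2093 rpm (opposite to input, |ω| = 3133.2093 rpm)

Stage 1 [88T→87T]: ω = 3062.0000×88/87 = 3097.1954 rpm, dir flips to −; running = −3097.1954
Stage 2 [87T→86T]: ω = 3097.1954×87/86 = 3133.2093 rpm, dir flips to +; running = +3133.2093
Stage 3 [64T→64T]: ω = 3133.2093×64/64 = 3133.2093 rpm, dir flips to −; running = −3133.2093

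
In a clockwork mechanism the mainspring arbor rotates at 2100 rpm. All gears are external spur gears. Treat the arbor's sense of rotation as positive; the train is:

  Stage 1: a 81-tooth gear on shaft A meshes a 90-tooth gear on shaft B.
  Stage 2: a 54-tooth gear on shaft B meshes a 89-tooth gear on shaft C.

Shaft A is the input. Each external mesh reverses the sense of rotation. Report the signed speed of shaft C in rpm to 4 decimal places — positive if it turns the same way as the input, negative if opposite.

+1146.7416 rpm (same as input, |ω| = 1146.7416 rpm)

Stage 1 [81T→90T]: ω = 2100.0000×81/90 = 1890.0000 rpm, dir flips to −; running = −1890.0000
Stage 2 [54T→89T]: ω = 1890.0000×54/89 = 1146.7416 rpm, dir flips to +; running = +1146.7416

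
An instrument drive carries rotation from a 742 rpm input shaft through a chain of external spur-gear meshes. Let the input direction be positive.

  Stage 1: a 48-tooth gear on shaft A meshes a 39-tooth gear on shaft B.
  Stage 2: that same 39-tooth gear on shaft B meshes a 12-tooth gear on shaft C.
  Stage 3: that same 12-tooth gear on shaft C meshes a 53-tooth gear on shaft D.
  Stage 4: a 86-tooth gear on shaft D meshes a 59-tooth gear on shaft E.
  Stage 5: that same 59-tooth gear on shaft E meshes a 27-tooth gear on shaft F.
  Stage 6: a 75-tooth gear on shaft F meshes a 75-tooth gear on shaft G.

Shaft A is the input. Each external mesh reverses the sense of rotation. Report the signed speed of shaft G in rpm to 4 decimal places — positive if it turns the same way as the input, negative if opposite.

Stage 1 [48T→39T]: ω = 742.0000×48/39 = 913.2308 rpm, dir flips to −; running = −913.2308
Stage 2 [39T→12T]: ω = 913.2308×39/12 = 2968.0000 rpm, dir flips to +; running = +2968.0000
Stage 3 [12T→53T]: ω = 2968.0000×12/53 = 672.0000 rpm, dir flips to −; running = −672.0000
Stage 4 [86T→59T]: ω = 672.0000×86/59 = 979.5254 rpm, dir flips to +; running = +979.5254
Stage 5 [59T→27T]: ω = 979.5254×59/27 = 2140.4444 rpm, dir flips to −; running = −2140.4444
Stage 6 [75T→75T]: ω = 2140.4444×75/75 = 2140.4444 rpm, dir flips to +; running = +2140.4444

+2140.4444 rpm (same as input, |ω| = 2140.4444 rpm)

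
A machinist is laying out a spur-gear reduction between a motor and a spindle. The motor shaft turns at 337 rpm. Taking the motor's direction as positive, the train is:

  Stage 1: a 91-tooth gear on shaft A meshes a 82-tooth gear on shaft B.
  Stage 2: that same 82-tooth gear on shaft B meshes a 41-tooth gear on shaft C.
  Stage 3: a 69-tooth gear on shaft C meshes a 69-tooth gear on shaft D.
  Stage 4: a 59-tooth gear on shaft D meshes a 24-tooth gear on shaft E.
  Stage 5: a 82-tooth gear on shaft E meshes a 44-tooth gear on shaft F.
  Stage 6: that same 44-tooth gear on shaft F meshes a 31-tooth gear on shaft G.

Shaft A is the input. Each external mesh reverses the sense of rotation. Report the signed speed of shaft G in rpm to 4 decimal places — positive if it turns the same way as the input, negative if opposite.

+4863.8522 rpm (same as input, |ω| = 4863.8522 rpm)

Stage 1 [91T→82T]: ω = 337.0000×91/82 = 373.9878 rpm, dir flips to −; running = −373.9878
Stage 2 [82T→41T]: ω = 373.9878×82/41 = 747.9756 rpm, dir flips to +; running = +747.9756
Stage 3 [69T→69T]: ω = 747.9756×69/69 = 747.9756 rpm, dir flips to −; running = −747.9756
Stage 4 [59T→24T]: ω = 747.9756×59/24 = 1838.7734 rpm, dir flips to +; running = +1838.7734
Stage 5 [82T→44T]: ω = 1838.7734×82/44 = 3426.8049 rpm, dir flips to −; running = −3426.8049
Stage 6 [44T→31T]: ω = 3426.8049×44/31 = 4863.8522 rpm, dir flips to +; running = +4863.8522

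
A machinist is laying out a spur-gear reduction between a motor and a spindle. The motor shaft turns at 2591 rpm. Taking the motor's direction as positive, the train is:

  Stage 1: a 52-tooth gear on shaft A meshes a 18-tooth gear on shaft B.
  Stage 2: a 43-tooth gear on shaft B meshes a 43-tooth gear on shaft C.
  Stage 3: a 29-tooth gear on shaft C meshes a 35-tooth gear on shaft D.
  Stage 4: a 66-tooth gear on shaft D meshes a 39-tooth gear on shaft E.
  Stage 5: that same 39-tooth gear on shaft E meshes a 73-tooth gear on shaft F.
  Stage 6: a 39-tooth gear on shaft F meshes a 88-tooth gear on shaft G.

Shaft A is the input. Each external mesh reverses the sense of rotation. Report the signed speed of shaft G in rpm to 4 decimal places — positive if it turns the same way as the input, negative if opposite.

+2485.0276 rpm (same as input, |ω| = 2485.0276 rpm)

Stage 1 [52T→18T]: ω = 2591.0000×52/18 = 7485.1111 rpm, dir flips to −; running = −7485.1111
Stage 2 [43T→43T]: ω = 7485.1111×43/43 = 7485.1111 rpm, dir flips to +; running = +7485.1111
Stage 3 [29T→35T]: ω = 7485.1111×29/35 = 6201.9492 rpm, dir flips to −; running = −6201.9492
Stage 4 [66T→39T]: ω = 6201.9492×66/39 = 10495.6063 rpm, dir flips to +; running = +10495.6063
Stage 5 [39T→73T]: ω = 10495.6063×39/73 = 5607.2417 rpm, dir flips to −; running = −5607.2417
Stage 6 [39T→88T]: ω = 5607.2417×39/88 = 2485.0276 rpm, dir flips to +; running = +2485.0276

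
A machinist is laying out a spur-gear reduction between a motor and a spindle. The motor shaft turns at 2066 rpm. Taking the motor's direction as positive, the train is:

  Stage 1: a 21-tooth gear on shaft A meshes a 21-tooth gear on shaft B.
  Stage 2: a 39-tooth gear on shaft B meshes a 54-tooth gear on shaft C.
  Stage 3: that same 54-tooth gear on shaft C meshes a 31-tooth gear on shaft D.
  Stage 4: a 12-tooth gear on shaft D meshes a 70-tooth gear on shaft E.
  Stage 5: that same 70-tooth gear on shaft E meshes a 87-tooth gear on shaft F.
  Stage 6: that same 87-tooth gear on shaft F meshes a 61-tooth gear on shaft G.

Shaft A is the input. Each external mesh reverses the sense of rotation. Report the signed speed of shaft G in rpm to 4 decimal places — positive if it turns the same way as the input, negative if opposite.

Stage 1 [21T→21T]: ω = 2066.0000×21/21 = 2066.0000 rpm, dir flips to −; running = −2066.0000
Stage 2 [39T→54T]: ω = 2066.0000×39/54 = 1492.1111 rpm, dir flips to +; running = +1492.1111
Stage 3 [54T→31T]: ω = 1492.1111×54/31 = 2599.1613 rpm, dir flips to −; running = −2599.1613
Stage 4 [12T→70T]: ω = 2599.1613×12/70 = 445.5705 rpm, dir flips to +; running = +445.5705
Stage 5 [70T→87T]: ω = 445.5705×70/87 = 358.5050 rpm, dir flips to −; running = −358.5050
Stage 6 [87T→61T]: ω = 358.5050×87/61 = 511.3104 rpm, dir flips to +; running = +511.3104

+511.3104 rpm (same as input, |ω| = 511.3104 rpm)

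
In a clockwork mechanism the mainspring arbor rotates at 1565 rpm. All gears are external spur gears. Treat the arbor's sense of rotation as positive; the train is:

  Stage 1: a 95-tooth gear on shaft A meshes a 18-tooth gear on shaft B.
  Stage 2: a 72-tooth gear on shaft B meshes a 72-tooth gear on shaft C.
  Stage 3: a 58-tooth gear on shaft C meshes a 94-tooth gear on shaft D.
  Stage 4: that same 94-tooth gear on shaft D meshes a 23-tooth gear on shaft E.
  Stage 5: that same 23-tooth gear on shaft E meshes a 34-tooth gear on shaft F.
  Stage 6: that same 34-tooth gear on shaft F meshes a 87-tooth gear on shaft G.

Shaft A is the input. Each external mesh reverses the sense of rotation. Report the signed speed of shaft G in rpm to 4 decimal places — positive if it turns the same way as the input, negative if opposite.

Stage 1 [95T→18T]: ω = 1565.0000×95/18 = 8259.7222 rpm, dir flips to −; running = −8259.7222
Stage 2 [72T→72T]: ω = 8259.7222×72/72 = 8259.7222 rpm, dir flips to +; running = +8259.7222
Stage 3 [58T→94T]: ω = 8259.7222×58/94 = 5096.4243 rpm, dir flips to −; running = −5096.4243
Stage 4 [94T→23T]: ω = 5096.4243×94/23 = 20828.8647 rpm, dir flips to +; running = +20828.8647
Stage 5 [23T→34T]: ω = 20828.8647×23/34 = 14090.1144 rpm, dir flips to −; running = −14090.1144
Stage 6 [34T→87T]: ω = 14090.1144×34/87 = 5506.4815 rpm, dir flips to +; running = +5506.4815

+5506.4815 rpm (same as input, |ω| = 5506.4815 rpm)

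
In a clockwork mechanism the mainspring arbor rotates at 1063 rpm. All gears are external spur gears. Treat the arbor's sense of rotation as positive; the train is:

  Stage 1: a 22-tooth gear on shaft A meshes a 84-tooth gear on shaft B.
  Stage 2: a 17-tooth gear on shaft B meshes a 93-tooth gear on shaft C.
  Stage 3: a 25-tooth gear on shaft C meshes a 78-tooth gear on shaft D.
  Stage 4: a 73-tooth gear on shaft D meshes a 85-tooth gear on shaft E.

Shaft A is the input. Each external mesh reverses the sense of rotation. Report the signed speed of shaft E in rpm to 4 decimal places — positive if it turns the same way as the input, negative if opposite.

+14.0085 rpm (same as input, |ω| = 14.0085 rpm)

Stage 1 [22T→84T]: ω = 1063.0000×22/84 = 278.4048 rpm, dir flips to −; running = −278.4048
Stage 2 [17T→93T]: ω = 278.4048×17/93 = 50.8912 rpm, dir flips to +; running = +50.8912
Stage 3 [25T→78T]: ω = 50.8912×25/78 = 16.3113 rpm, dir flips to −; running = −16.3113
Stage 4 [73T→85T]: ω = 16.3113×73/85 = 14.0085 rpm, dir flips to +; running = +14.0085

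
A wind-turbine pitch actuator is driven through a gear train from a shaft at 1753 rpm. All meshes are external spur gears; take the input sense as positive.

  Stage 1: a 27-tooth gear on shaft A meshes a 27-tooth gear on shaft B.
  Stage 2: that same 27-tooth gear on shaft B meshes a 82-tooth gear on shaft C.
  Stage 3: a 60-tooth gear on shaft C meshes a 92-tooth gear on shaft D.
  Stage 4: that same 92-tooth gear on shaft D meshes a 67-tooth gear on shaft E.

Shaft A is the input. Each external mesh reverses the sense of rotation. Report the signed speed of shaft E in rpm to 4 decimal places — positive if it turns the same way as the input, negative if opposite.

Stage 1 [27T→27T]: ω = 1753.0000×27/27 = 1753.0000 rpm, dir flips to −; running = −1753.0000
Stage 2 [27T→82T]: ω = 1753.0000×27/82 = 577.2073 rpm, dir flips to +; running = +577.2073
Stage 3 [60T→92T]: ω = 577.2073×60/92 = 376.4396 rpm, dir flips to −; running = −376.4396
Stage 4 [92T→67T]: ω = 376.4396×92/67 = 516.9021 rpm, dir flips to +; running = +516.9021

+516.9021 rpm (same as input, |ω| = 516.9021 rpm)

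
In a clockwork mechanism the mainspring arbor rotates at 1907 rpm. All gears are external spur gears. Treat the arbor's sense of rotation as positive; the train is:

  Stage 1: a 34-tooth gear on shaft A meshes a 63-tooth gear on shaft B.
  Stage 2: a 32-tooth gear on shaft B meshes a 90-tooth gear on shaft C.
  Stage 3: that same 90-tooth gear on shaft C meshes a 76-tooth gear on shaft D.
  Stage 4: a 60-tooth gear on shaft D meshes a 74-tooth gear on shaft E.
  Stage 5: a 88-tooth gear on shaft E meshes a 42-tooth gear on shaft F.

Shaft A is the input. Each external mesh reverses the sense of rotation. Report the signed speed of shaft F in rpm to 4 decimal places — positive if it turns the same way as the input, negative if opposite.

Stage 1 [34T→63T]: ω = 1907.0000×34/63 = 1029.1746 rpm, dir flips to −; running = −1029.1746
Stage 2 [32T→90T]: ω = 1029.1746×32/90 = 365.9287 rpm, dir flips to +; running = +365.9287
Stage 3 [90T→76T]: ω = 365.9287×90/76 = 433.3367 rpm, dir flips to −; running = −433.3367
Stage 4 [60T→74T]: ω = 433.3367×60/74 = 351.3541 rpm, dir flips to +; running = +351.3541
Stage 5 [88T→42T]: ω = 351.3541×88/42 = 736.1704 rpm, dir flips to −; running = −736.1704

-736.1704 rpm (opposite to input, |ω| = 736.1704 rpm)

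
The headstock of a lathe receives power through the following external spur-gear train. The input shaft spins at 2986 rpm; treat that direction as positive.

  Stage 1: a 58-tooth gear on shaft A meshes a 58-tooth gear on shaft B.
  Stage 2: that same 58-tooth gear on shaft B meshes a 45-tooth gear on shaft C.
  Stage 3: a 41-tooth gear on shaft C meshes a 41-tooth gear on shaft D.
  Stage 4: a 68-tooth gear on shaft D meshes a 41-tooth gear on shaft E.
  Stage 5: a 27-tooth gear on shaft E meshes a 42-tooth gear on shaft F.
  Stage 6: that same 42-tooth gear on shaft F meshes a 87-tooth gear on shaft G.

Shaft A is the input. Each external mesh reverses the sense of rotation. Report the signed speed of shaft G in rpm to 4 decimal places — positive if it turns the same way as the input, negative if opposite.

+1980.9561 rpm (same as input, |ω| = 1980.9561 rpm)

Stage 1 [58T→58T]: ω = 2986.0000×58/58 = 2986.0000 rpm, dir flips to −; running = −2986.0000
Stage 2 [58T→45T]: ω = 2986.0000×58/45 = 3848.6222 rpm, dir flips to +; running = +3848.6222
Stage 3 [41T→41T]: ω = 3848.6222×41/41 = 3848.6222 rpm, dir flips to −; running = −3848.6222
Stage 4 [68T→41T]: ω = 3848.6222×68/41 = 6383.0808 rpm, dir flips to +; running = +6383.0808
Stage 5 [27T→42T]: ω = 6383.0808×27/42 = 4103.4091 rpm, dir flips to −; running = −4103.4091
Stage 6 [42T→87T]: ω = 4103.4091×42/87 = 1980.9561 rpm, dir flips to +; running = +1980.9561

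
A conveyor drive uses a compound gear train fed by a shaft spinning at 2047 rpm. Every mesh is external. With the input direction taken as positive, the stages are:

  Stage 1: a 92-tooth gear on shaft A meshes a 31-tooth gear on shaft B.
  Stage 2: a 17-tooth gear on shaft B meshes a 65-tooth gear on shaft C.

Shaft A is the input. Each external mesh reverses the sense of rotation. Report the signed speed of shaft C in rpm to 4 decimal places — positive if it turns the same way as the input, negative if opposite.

+1588.8377 rpm (same as input, |ω| = 1588.8377 rpm)

Stage 1 [92T→31T]: ω = 2047.0000×92/31 = 6074.9677 rpm, dir flips to −; running = −6074.9677
Stage 2 [17T→65T]: ω = 6074.9677×17/65 = 1588.8377 rpm, dir flips to +; running = +1588.8377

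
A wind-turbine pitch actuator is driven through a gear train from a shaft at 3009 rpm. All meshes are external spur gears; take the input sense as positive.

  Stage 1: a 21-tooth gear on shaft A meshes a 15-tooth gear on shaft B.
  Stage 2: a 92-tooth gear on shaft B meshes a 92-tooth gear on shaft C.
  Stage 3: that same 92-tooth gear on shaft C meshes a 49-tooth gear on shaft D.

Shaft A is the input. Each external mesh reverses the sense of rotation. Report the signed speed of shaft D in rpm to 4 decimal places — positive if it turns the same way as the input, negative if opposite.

-7909.3714 rpm (opposite to input, |ω| = 7909.3714 rpm)

Stage 1 [21T→15T]: ω = 3009.0000×21/15 = 4212.6000 rpm, dir flips to −; running = −4212.6000
Stage 2 [92T→92T]: ω = 4212.6000×92/92 = 4212.6000 rpm, dir flips to +; running = +4212.6000
Stage 3 [92T→49T]: ω = 4212.6000×92/49 = 7909.3714 rpm, dir flips to −; running = −7909.3714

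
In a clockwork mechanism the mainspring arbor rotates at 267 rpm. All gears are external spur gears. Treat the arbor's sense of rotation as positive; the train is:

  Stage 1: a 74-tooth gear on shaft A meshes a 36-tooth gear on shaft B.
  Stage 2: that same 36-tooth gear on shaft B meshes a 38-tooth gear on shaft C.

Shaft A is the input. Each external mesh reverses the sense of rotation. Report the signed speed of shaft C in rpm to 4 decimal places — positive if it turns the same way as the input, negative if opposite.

Stage 1 [74T→36T]: ω = 267.0000×74/36 = 548.8333 rpm, dir flips to −; running = −548.8333
Stage 2 [36T→38T]: ω = 548.8333×36/38 = 519.9474 rpm, dir flips to +; running = +519.9474

+519.9474 rpm (same as input, |ω| = 519.9474 rpm)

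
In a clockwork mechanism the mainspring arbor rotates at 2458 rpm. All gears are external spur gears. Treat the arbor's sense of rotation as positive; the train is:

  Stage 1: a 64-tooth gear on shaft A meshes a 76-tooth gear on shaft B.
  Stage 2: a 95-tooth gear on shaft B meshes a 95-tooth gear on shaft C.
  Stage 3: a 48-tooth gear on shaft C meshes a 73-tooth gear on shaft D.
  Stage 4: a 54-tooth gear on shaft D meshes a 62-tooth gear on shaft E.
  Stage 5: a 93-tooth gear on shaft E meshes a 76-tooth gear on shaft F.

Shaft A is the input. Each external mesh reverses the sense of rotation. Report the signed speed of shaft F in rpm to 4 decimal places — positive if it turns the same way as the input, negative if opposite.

-1450.5679 rpm (opposite to input, |ω| = 1450.5679 rpm)

Stage 1 [64T→76T]: ω = 2458.0000×64/76 = 2069.8947 rpm, dir flips to −; running = −2069.8947
Stage 2 [95T→95T]: ω = 2069.8947×95/95 = 2069.8947 rpm, dir flips to +; running = +2069.8947
Stage 3 [48T→73T]: ω = 2069.8947×48/73 = 1361.0267 rpm, dir flips to −; running = −1361.0267
Stage 4 [54T→62T]: ω = 1361.0267×54/62 = 1185.4103 rpm, dir flips to +; running = +1185.4103
Stage 5 [93T→76T]: ω = 1185.4103×93/76 = 1450.5679 rpm, dir flips to −; running = −1450.5679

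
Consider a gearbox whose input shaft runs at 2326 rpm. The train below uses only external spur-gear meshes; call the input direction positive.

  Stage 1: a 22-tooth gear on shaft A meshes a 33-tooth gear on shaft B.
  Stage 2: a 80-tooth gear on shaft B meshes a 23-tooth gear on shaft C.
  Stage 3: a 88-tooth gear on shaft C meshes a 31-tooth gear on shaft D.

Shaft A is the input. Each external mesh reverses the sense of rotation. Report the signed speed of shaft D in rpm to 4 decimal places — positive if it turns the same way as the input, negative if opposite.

Stage 1 [22T→33T]: ω = 2326.0000×22/33 = 1550.6667 rpm, dir flips to −; running = −1550.6667
Stage 2 [80T→23T]: ω = 1550.6667×80/23 = 5393.6232 rpm, dir flips to +; running = +5393.6232
Stage 3 [88T→31T]: ω = 5393.6232×88/31 = 15310.9303 rpm, dir flips to −; running = −15310.9303

-15310.9303 rpm (opposite to input, |ω| = 15310.9303 rpm)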